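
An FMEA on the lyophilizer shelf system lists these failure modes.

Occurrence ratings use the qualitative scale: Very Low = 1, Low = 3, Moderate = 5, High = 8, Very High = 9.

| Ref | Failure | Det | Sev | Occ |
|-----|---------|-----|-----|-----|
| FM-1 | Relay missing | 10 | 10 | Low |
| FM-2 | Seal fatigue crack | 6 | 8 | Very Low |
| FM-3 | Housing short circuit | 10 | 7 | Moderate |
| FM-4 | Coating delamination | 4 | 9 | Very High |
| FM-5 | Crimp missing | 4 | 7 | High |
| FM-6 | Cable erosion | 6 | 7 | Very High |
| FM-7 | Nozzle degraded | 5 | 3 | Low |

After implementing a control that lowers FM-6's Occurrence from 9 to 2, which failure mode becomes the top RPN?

FM-3

RPN = Severity × Occurrence × Detection:
  FM-1: 10 × 3 × 10 = 300
  FM-2: 8 × 1 × 6 = 48
  FM-3: 7 × 5 × 10 = 350
  FM-4: 9 × 9 × 4 = 324
  FM-5: 7 × 8 × 4 = 224
  FM-6: 7 × 9 × 6 = 378
  FM-7: 3 × 3 × 5 = 45
After action: FM-6 → 7 × 2 × 6 = 84.
Revised RPNs: FM-3=350, FM-4=324, FM-1=300, FM-5=224, FM-6=84, FM-2=48, FM-7=45.
Highest is now FM-3 (350).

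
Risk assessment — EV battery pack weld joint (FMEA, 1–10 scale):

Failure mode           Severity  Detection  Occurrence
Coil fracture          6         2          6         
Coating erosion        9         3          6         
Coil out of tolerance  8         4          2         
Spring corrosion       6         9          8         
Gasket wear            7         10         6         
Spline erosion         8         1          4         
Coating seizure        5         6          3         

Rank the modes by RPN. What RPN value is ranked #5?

72

RPN = Severity × Occurrence × Detection:
  Coil fracture: 6 × 6 × 2 = 72
  Coating erosion: 9 × 6 × 3 = 162
  Coil out of tolerance: 8 × 2 × 4 = 64
  Spring corrosion: 6 × 8 × 9 = 432
  Gasket wear: 7 × 6 × 10 = 420
  Spline erosion: 8 × 4 × 1 = 32
  Coating seizure: 5 × 3 × 6 = 90
Sorted descending: 432, 420, 162, 90, 72, 64, 32.
The fifth-highest RPN is 72 (Coil fracture).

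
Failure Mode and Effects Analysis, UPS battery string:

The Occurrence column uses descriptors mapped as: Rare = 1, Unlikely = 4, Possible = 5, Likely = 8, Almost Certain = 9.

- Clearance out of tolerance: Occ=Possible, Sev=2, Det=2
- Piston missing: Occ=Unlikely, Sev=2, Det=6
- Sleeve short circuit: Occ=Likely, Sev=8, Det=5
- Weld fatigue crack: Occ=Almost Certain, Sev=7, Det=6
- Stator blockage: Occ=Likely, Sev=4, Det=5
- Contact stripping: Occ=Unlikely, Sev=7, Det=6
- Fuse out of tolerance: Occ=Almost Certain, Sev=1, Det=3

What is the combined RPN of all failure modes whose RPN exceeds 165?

RPN = Severity × Occurrence × Detection:
  Clearance out of tolerance: 2 × 5 × 2 = 20
  Piston missing: 2 × 4 × 6 = 48
  Sleeve short circuit: 8 × 8 × 5 = 320
  Weld fatigue crack: 7 × 9 × 6 = 378
  Stator blockage: 4 × 8 × 5 = 160
  Contact stripping: 7 × 4 × 6 = 168
  Fuse out of tolerance: 1 × 9 × 3 = 27
RPN > 165: Sleeve short circuit (320), Weld fatigue crack (378), Contact stripping (168).
Sum: 320 + 378 + 168 = 866.

866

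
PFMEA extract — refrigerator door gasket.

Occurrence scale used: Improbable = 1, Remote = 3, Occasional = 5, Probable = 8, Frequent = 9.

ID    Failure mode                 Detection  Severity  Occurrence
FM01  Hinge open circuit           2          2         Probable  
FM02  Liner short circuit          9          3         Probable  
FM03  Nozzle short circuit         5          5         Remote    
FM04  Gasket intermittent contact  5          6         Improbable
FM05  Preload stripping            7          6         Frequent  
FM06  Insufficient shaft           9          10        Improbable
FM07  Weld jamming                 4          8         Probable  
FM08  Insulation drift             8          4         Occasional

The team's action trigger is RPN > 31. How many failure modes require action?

7

RPN = Severity × Occurrence × Detection:
  FM01: 2 × 8 × 2 = 32
  FM02: 3 × 8 × 9 = 216
  FM03: 5 × 3 × 5 = 75
  FM04: 6 × 1 × 5 = 30
  FM05: 6 × 9 × 7 = 378
  FM06: 10 × 1 × 9 = 90
  FM07: 8 × 8 × 4 = 256
  FM08: 4 × 5 × 8 = 160
Modes with RPN > 31: FM01 (32), FM02 (216), FM03 (75), FM05 (378), FM06 (90), FM07 (256), FM08 (160) → 7.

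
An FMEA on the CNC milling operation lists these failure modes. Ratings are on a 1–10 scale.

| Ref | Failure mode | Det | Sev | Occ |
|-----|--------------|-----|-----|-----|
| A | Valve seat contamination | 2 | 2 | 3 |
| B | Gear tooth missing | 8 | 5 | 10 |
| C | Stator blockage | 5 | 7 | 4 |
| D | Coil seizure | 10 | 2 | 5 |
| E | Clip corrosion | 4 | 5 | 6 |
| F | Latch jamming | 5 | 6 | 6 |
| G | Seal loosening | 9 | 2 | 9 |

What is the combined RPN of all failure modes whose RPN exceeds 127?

882

RPN = Severity × Occurrence × Detection:
  A: 2 × 3 × 2 = 12
  B: 5 × 10 × 8 = 400
  C: 7 × 4 × 5 = 140
  D: 2 × 5 × 10 = 100
  E: 5 × 6 × 4 = 120
  F: 6 × 6 × 5 = 180
  G: 2 × 9 × 9 = 162
RPN > 127: B (400), C (140), F (180), G (162).
Sum: 400 + 140 + 180 + 162 = 882.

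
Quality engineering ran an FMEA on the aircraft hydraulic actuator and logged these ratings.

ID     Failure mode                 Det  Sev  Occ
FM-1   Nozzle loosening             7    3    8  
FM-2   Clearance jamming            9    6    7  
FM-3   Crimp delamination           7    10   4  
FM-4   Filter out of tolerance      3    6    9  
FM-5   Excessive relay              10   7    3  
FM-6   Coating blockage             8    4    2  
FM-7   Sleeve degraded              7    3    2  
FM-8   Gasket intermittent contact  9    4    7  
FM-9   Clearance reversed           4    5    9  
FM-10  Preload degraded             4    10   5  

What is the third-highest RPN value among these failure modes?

252

RPN = Severity × Occurrence × Detection:
  FM-1: 3 × 8 × 7 = 168
  FM-2: 6 × 7 × 9 = 378
  FM-3: 10 × 4 × 7 = 280
  FM-4: 6 × 9 × 3 = 162
  FM-5: 7 × 3 × 10 = 210
  FM-6: 4 × 2 × 8 = 64
  FM-7: 3 × 2 × 7 = 42
  FM-8: 4 × 7 × 9 = 252
  FM-9: 5 × 9 × 4 = 180
  FM-10: 10 × 5 × 4 = 200
Sorted descending: 378, 280, 252, 210, 200, 180, 168, 162, 64, 42.
The third-highest RPN is 252 (FM-8).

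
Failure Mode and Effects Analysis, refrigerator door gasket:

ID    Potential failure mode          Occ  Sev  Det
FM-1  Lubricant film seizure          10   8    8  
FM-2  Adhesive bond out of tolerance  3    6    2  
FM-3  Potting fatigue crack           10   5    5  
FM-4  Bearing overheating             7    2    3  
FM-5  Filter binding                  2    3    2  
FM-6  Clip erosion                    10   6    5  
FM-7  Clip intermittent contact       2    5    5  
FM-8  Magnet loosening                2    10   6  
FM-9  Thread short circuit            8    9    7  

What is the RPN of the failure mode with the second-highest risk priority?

RPN = Severity × Occurrence × Detection:
  FM-1: 8 × 10 × 8 = 640
  FM-2: 6 × 3 × 2 = 36
  FM-3: 5 × 10 × 5 = 250
  FM-4: 2 × 7 × 3 = 42
  FM-5: 3 × 2 × 2 = 12
  FM-6: 6 × 10 × 5 = 300
  FM-7: 5 × 2 × 5 = 50
  FM-8: 10 × 2 × 6 = 120
  FM-9: 9 × 8 × 7 = 504
Sorted descending: 640, 504, 300, 250, 120, 50, 42, 36, 12.
The second-highest RPN is 504 (FM-9).

504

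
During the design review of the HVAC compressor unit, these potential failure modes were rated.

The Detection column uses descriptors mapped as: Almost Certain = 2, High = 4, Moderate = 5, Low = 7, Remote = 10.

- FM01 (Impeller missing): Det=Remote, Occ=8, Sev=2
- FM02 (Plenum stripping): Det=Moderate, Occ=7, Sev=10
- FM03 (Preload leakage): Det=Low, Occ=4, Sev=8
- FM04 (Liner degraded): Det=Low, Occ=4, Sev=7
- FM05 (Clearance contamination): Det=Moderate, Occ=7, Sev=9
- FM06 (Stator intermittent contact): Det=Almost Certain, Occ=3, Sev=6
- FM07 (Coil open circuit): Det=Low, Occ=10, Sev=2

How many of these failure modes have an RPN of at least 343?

RPN = Severity × Occurrence × Detection:
  FM01: 2 × 8 × 10 = 160
  FM02: 10 × 7 × 5 = 350
  FM03: 8 × 4 × 7 = 224
  FM04: 7 × 4 × 7 = 196
  FM05: 9 × 7 × 5 = 315
  FM06: 6 × 3 × 2 = 36
  FM07: 2 × 10 × 7 = 140
Modes with RPN ≥ 343: FM02 (350) → 1.

1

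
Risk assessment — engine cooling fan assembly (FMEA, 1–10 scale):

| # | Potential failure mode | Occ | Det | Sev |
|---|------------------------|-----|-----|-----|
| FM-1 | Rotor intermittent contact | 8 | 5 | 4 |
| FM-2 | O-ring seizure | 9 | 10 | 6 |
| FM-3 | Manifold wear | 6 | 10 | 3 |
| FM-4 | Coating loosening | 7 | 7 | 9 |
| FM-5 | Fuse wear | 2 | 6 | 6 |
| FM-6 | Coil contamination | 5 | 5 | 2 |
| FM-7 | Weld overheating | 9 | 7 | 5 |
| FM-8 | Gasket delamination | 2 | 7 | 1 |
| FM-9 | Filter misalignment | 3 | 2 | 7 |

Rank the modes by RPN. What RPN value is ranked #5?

160

RPN = Severity × Occurrence × Detection:
  FM-1: 4 × 8 × 5 = 160
  FM-2: 6 × 9 × 10 = 540
  FM-3: 3 × 6 × 10 = 180
  FM-4: 9 × 7 × 7 = 441
  FM-5: 6 × 2 × 6 = 72
  FM-6: 2 × 5 × 5 = 50
  FM-7: 5 × 9 × 7 = 315
  FM-8: 1 × 2 × 7 = 14
  FM-9: 7 × 3 × 2 = 42
Sorted descending: 540, 441, 315, 180, 160, 72, 50, 42, 14.
The fifth-highest RPN is 160 (FM-1).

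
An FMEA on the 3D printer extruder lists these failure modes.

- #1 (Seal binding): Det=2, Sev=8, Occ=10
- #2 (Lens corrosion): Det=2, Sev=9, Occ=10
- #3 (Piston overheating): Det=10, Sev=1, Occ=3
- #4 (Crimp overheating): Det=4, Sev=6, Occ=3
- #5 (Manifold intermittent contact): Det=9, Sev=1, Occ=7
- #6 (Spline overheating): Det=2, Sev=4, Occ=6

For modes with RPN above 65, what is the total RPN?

RPN = Severity × Occurrence × Detection:
  #1: 8 × 10 × 2 = 160
  #2: 9 × 10 × 2 = 180
  #3: 1 × 3 × 10 = 30
  #4: 6 × 3 × 4 = 72
  #5: 1 × 7 × 9 = 63
  #6: 4 × 6 × 2 = 48
RPN > 65: #1 (160), #2 (180), #4 (72).
Sum: 160 + 180 + 72 = 412.

412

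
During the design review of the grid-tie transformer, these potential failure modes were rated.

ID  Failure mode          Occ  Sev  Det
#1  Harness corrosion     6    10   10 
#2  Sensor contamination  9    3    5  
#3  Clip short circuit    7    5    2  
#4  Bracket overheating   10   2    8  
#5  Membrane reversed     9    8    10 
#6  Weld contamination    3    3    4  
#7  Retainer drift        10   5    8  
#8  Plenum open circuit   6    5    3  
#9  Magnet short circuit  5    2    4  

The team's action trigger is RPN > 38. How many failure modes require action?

RPN = Severity × Occurrence × Detection:
  #1: 10 × 6 × 10 = 600
  #2: 3 × 9 × 5 = 135
  #3: 5 × 7 × 2 = 70
  #4: 2 × 10 × 8 = 160
  #5: 8 × 9 × 10 = 720
  #6: 3 × 3 × 4 = 36
  #7: 5 × 10 × 8 = 400
  #8: 5 × 6 × 3 = 90
  #9: 2 × 5 × 4 = 40
Modes with RPN > 38: #1 (600), #2 (135), #3 (70), #4 (160), #5 (720), #7 (400), #8 (90), #9 (40) → 8.

8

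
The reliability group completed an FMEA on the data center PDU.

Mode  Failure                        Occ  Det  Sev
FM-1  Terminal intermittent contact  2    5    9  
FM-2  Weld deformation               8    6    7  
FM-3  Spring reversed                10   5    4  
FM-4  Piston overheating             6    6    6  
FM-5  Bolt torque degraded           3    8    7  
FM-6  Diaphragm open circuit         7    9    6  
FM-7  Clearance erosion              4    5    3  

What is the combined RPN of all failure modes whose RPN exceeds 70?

1388

RPN = Severity × Occurrence × Detection:
  FM-1: 9 × 2 × 5 = 90
  FM-2: 7 × 8 × 6 = 336
  FM-3: 4 × 10 × 5 = 200
  FM-4: 6 × 6 × 6 = 216
  FM-5: 7 × 3 × 8 = 168
  FM-6: 6 × 7 × 9 = 378
  FM-7: 3 × 4 × 5 = 60
RPN > 70: FM-1 (90), FM-2 (336), FM-3 (200), FM-4 (216), FM-5 (168), FM-6 (378).
Sum: 90 + 336 + 200 + 216 + 168 + 378 = 1388.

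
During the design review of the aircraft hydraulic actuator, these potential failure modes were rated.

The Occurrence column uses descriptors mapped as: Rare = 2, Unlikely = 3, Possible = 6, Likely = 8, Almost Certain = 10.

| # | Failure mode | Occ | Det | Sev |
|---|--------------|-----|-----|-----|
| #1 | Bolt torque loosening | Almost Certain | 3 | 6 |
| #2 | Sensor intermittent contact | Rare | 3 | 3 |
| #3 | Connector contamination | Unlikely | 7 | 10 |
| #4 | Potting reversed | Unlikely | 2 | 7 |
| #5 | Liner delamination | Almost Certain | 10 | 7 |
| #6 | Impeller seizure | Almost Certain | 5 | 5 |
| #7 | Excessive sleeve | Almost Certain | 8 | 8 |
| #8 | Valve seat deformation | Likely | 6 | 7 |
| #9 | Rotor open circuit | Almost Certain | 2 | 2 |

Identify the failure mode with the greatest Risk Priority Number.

RPN = Severity × Occurrence × Detection:
  #1: 6 × 10 × 3 = 180
  #2: 3 × 2 × 3 = 18
  #3: 10 × 3 × 7 = 210
  #4: 7 × 3 × 2 = 42
  #5: 7 × 10 × 10 = 700
  #6: 5 × 10 × 5 = 250
  #7: 8 × 10 × 8 = 640
  #8: 7 × 8 × 6 = 336
  #9: 2 × 10 × 2 = 40
Highest RPN is 700 → #5.

#5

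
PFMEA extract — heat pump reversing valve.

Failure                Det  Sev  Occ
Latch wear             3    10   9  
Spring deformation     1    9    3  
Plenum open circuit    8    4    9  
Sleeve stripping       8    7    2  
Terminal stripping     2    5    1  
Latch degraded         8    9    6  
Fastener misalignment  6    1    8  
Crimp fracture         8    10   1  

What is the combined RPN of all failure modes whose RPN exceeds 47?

1230

RPN = Severity × Occurrence × Detection:
  Latch wear: 10 × 9 × 3 = 270
  Spring deformation: 9 × 3 × 1 = 27
  Plenum open circuit: 4 × 9 × 8 = 288
  Sleeve stripping: 7 × 2 × 8 = 112
  Terminal stripping: 5 × 1 × 2 = 10
  Latch degraded: 9 × 6 × 8 = 432
  Fastener misalignment: 1 × 8 × 6 = 48
  Crimp fracture: 10 × 1 × 8 = 80
RPN > 47: Latch wear (270), Plenum open circuit (288), Sleeve stripping (112), Latch degraded (432), Fastener misalignment (48), Crimp fracture (80).
Sum: 270 + 288 + 112 + 432 + 48 + 80 = 1230.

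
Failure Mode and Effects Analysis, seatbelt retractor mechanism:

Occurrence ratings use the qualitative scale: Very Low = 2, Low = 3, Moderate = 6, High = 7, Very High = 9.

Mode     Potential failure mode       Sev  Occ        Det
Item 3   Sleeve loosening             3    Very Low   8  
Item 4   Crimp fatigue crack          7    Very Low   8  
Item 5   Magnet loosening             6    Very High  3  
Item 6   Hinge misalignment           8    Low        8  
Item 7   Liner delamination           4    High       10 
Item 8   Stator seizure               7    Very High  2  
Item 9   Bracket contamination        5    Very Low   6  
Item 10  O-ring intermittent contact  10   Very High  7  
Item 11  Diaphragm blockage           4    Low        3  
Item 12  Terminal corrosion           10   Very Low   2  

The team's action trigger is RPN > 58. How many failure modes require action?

7

RPN = Severity × Occurrence × Detection:
  Item 3: 3 × 2 × 8 = 48
  Item 4: 7 × 2 × 8 = 112
  Item 5: 6 × 9 × 3 = 162
  Item 6: 8 × 3 × 8 = 192
  Item 7: 4 × 7 × 10 = 280
  Item 8: 7 × 9 × 2 = 126
  Item 9: 5 × 2 × 6 = 60
  Item 10: 10 × 9 × 7 = 630
  Item 11: 4 × 3 × 3 = 36
  Item 12: 10 × 2 × 2 = 40
Modes with RPN > 58: Item 4 (112), Item 5 (162), Item 6 (192), Item 7 (280), Item 8 (126), Item 9 (60), Item 10 (630) → 7.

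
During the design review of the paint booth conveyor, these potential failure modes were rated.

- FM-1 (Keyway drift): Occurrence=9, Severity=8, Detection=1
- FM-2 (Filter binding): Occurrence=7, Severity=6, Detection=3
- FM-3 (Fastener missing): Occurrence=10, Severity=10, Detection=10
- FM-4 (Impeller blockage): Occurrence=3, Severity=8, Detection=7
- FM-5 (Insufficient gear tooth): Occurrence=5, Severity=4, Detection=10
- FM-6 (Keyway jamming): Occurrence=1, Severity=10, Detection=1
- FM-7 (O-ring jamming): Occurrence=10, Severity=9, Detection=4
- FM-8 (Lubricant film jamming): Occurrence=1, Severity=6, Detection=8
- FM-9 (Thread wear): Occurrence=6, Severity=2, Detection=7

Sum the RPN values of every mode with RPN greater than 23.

2058

RPN = Severity × Occurrence × Detection:
  FM-1: 8 × 9 × 1 = 72
  FM-2: 6 × 7 × 3 = 126
  FM-3: 10 × 10 × 10 = 1000
  FM-4: 8 × 3 × 7 = 168
  FM-5: 4 × 5 × 10 = 200
  FM-6: 10 × 1 × 1 = 10
  FM-7: 9 × 10 × 4 = 360
  FM-8: 6 × 1 × 8 = 48
  FM-9: 2 × 6 × 7 = 84
RPN > 23: FM-1 (72), FM-2 (126), FM-3 (1000), FM-4 (168), FM-5 (200), FM-7 (360), FM-8 (48), FM-9 (84).
Sum: 72 + 126 + 1000 + 168 + 200 + 360 + 48 + 84 = 2058.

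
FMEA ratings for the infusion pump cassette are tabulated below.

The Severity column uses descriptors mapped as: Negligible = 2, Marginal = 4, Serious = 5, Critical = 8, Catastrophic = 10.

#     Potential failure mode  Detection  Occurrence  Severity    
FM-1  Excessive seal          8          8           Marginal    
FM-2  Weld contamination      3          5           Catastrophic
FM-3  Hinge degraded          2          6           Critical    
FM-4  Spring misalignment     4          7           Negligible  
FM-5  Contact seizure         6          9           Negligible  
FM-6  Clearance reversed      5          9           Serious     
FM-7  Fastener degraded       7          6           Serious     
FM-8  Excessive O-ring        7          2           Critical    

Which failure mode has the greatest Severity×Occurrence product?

FM-2

Criticality = Severity × Occurrence:
  FM-1: 4 × 8 = 32
  FM-2: 10 × 5 = 50
  FM-3: 8 × 6 = 48
  FM-4: 2 × 7 = 14
  FM-5: 2 × 9 = 18
  FM-6: 5 × 9 = 45
  FM-7: 5 × 6 = 30
  FM-8: 8 × 2 = 16
Highest criticality is 50 → FM-2.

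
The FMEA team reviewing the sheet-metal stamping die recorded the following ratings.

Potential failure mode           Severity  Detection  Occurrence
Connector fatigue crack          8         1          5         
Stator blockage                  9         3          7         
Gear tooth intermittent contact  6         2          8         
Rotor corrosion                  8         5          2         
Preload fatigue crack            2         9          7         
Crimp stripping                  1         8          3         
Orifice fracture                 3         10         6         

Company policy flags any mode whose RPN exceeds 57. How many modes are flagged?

RPN = Severity × Occurrence × Detection:
  Connector fatigue crack: 8 × 5 × 1 = 40
  Stator blockage: 9 × 7 × 3 = 189
  Gear tooth intermittent contact: 6 × 8 × 2 = 96
  Rotor corrosion: 8 × 2 × 5 = 80
  Preload fatigue crack: 2 × 7 × 9 = 126
  Crimp stripping: 1 × 3 × 8 = 24
  Orifice fracture: 3 × 6 × 10 = 180
Modes with RPN > 57: Stator blockage (189), Gear tooth intermittent contact (96), Rotor corrosion (80), Preload fatigue crack (126), Orifice fracture (180) → 5.

5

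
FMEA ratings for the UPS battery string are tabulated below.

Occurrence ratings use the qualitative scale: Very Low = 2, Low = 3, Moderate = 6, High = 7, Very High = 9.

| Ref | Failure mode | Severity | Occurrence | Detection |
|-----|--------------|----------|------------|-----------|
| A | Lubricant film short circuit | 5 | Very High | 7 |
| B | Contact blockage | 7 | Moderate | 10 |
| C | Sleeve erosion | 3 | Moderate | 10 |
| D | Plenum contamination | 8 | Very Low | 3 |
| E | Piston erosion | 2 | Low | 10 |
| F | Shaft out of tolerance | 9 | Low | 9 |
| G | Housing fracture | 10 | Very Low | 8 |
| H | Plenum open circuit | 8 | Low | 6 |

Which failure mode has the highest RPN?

RPN = Severity × Occurrence × Detection:
  A: 5 × 9 × 7 = 315
  B: 7 × 6 × 10 = 420
  C: 3 × 6 × 10 = 180
  D: 8 × 2 × 3 = 48
  E: 2 × 3 × 10 = 60
  F: 9 × 3 × 9 = 243
  G: 10 × 2 × 8 = 160
  H: 8 × 3 × 6 = 144
Highest RPN is 420 → B.

B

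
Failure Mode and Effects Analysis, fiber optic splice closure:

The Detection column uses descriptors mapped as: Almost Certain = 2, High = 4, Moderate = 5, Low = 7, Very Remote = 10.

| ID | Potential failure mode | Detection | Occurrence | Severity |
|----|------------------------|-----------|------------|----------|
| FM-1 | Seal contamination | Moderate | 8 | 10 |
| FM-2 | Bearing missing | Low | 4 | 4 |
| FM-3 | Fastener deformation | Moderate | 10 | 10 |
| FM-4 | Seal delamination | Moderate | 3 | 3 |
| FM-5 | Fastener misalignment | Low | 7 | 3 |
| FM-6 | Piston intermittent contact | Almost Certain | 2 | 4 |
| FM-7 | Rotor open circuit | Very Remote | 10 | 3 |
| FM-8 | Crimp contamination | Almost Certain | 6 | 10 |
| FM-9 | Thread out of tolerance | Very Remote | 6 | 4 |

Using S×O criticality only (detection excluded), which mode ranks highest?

FM-3

Criticality = Severity × Occurrence:
  FM-1: 10 × 8 = 80
  FM-2: 4 × 4 = 16
  FM-3: 10 × 10 = 100
  FM-4: 3 × 3 = 9
  FM-5: 3 × 7 = 21
  FM-6: 4 × 2 = 8
  FM-7: 3 × 10 = 30
  FM-8: 10 × 6 = 60
  FM-9: 4 × 6 = 24
Highest criticality is 100 → FM-3.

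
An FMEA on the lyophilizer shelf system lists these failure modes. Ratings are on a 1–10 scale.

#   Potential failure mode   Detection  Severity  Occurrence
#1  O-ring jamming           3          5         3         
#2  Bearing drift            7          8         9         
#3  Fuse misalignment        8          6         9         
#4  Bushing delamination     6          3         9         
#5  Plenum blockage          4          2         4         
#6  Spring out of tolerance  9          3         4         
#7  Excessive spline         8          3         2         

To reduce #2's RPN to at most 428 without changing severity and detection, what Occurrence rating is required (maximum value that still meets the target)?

#2: S=8, O=9, D=7 → current RPN = 504.
Fixed product = 56. Need 56 × O ≤ 428, so O ≤ 428/56 = 7.64.
Maximum integer Occurrence rating = 7 (gives RPN 392; O=8 would give 448 > 428).

7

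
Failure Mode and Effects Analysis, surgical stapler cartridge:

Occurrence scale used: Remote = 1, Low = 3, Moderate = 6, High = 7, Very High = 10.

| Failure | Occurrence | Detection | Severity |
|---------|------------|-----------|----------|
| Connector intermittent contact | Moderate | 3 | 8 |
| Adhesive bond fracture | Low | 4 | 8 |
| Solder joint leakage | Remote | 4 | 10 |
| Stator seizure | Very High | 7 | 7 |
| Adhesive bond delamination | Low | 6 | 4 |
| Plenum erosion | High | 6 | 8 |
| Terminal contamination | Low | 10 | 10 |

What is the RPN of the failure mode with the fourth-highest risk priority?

RPN = Severity × Occurrence × Detection:
  Connector intermittent contact: 8 × 6 × 3 = 144
  Adhesive bond fracture: 8 × 3 × 4 = 96
  Solder joint leakage: 10 × 1 × 4 = 40
  Stator seizure: 7 × 10 × 7 = 490
  Adhesive bond delamination: 4 × 3 × 6 = 72
  Plenum erosion: 8 × 7 × 6 = 336
  Terminal contamination: 10 × 3 × 10 = 300
Sorted descending: 490, 336, 300, 144, 96, 72, 40.
The fourth-highest RPN is 144 (Connector intermittent contact).

144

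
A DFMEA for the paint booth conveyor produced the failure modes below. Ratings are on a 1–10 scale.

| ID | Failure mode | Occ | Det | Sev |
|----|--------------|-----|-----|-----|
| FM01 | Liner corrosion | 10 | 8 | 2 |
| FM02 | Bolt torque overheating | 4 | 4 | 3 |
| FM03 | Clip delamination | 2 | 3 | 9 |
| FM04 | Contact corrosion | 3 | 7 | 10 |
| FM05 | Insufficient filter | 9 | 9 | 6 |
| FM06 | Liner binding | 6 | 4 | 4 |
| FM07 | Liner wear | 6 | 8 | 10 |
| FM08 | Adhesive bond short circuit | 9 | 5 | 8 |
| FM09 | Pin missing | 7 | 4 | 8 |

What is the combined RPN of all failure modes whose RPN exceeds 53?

RPN = Severity × Occurrence × Detection:
  FM01: 2 × 10 × 8 = 160
  FM02: 3 × 4 × 4 = 48
  FM03: 9 × 2 × 3 = 54
  FM04: 10 × 3 × 7 = 210
  FM05: 6 × 9 × 9 = 486
  FM06: 4 × 6 × 4 = 96
  FM07: 10 × 6 × 8 = 480
  FM08: 8 × 9 × 5 = 360
  FM09: 8 × 7 × 4 = 224
RPN > 53: FM01 (160), FM03 (54), FM04 (210), FM05 (486), FM06 (96), FM07 (480), FM08 (360), FM09 (224).
Sum: 160 + 54 + 210 + 486 + 96 + 480 + 360 + 224 = 2070.

2070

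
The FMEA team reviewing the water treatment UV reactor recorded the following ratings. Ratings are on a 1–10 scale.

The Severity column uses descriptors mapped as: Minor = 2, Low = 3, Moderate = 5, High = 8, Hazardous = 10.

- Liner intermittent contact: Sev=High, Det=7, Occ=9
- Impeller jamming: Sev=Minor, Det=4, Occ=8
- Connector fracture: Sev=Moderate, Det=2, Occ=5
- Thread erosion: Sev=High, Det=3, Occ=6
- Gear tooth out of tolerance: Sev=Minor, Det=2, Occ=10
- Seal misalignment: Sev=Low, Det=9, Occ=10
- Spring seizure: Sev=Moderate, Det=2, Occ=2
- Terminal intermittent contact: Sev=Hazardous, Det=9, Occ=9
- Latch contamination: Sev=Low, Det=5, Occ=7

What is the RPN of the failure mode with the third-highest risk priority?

270

RPN = Severity × Occurrence × Detection:
  Liner intermittent contact: 8 × 9 × 7 = 504
  Impeller jamming: 2 × 8 × 4 = 64
  Connector fracture: 5 × 5 × 2 = 50
  Thread erosion: 8 × 6 × 3 = 144
  Gear tooth out of tolerance: 2 × 10 × 2 = 40
  Seal misalignment: 3 × 10 × 9 = 270
  Spring seizure: 5 × 2 × 2 = 20
  Terminal intermittent contact: 10 × 9 × 9 = 810
  Latch contamination: 3 × 7 × 5 = 105
Sorted descending: 810, 504, 270, 144, 105, 64, 50, 40, 20.
The third-highest RPN is 270 (Seal misalignment).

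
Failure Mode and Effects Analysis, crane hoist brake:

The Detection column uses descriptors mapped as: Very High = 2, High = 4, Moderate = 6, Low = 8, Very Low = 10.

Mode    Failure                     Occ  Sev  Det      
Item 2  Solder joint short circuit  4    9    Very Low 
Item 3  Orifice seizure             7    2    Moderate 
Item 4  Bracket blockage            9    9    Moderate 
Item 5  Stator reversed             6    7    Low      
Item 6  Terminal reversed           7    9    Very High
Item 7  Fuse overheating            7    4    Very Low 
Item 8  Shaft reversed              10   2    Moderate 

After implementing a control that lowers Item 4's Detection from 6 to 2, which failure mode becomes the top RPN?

RPN = Severity × Occurrence × Detection:
  Item 2: 9 × 4 × 10 = 360
  Item 3: 2 × 7 × 6 = 84
  Item 4: 9 × 9 × 6 = 486
  Item 5: 7 × 6 × 8 = 336
  Item 6: 9 × 7 × 2 = 126
  Item 7: 4 × 7 × 10 = 280
  Item 8: 2 × 10 × 6 = 120
After action: Item 4 → 9 × 9 × 2 = 162.
Revised RPNs: Item 2=360, Item 5=336, Item 7=280, Item 4=162, Item 6=126, Item 8=120, Item 3=84.
Highest is now Item 2 (360).

Item 2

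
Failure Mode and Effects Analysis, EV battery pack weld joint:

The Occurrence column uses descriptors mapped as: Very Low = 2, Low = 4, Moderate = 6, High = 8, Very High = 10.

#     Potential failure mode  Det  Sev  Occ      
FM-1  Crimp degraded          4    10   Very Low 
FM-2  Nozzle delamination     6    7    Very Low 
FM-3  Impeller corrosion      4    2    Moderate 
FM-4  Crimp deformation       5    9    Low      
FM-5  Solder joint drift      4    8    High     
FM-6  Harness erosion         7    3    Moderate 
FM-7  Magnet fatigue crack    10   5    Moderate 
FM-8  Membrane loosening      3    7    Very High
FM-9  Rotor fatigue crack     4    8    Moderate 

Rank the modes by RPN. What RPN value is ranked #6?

RPN = Severity × Occurrence × Detection:
  FM-1: 10 × 2 × 4 = 80
  FM-2: 7 × 2 × 6 = 84
  FM-3: 2 × 6 × 4 = 48
  FM-4: 9 × 4 × 5 = 180
  FM-5: 8 × 8 × 4 = 256
  FM-6: 3 × 6 × 7 = 126
  FM-7: 5 × 6 × 10 = 300
  FM-8: 7 × 10 × 3 = 210
  FM-9: 8 × 6 × 4 = 192
Sorted descending: 300, 256, 210, 192, 180, 126, 84, 80, 48.
The sixth-highest RPN is 126 (FM-6).

126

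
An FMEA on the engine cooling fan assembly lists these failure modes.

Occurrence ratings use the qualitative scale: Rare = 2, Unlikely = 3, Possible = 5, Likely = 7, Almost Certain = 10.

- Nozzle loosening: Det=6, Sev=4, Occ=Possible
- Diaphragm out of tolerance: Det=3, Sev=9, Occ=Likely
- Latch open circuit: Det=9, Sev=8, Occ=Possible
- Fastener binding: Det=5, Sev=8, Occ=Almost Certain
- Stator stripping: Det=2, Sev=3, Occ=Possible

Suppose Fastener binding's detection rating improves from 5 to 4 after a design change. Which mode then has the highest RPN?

RPN = Severity × Occurrence × Detection:
  Nozzle loosening: 4 × 5 × 6 = 120
  Diaphragm out of tolerance: 9 × 7 × 3 = 189
  Latch open circuit: 8 × 5 × 9 = 360
  Fastener binding: 8 × 10 × 5 = 400
  Stator stripping: 3 × 5 × 2 = 30
After action: Fastener binding → 8 × 10 × 4 = 320.
Revised RPNs: Latch open circuit=360, Fastener binding=320, Diaphragm out of tolerance=189, Nozzle loosening=120, Stator stripping=30.
Highest is now Latch open circuit (360).

Latch open circuit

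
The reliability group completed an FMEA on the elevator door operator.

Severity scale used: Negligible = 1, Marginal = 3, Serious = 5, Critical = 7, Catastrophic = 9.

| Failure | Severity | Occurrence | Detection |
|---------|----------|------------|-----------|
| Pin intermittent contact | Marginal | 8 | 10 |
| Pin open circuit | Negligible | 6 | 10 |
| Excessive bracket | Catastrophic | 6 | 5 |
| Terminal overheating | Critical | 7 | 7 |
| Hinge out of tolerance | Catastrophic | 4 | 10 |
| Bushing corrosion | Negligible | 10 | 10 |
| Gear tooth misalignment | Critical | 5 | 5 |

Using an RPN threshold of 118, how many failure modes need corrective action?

5

RPN = Severity × Occurrence × Detection:
  Pin intermittent contact: 3 × 8 × 10 = 240
  Pin open circuit: 1 × 6 × 10 = 60
  Excessive bracket: 9 × 6 × 5 = 270
  Terminal overheating: 7 × 7 × 7 = 343
  Hinge out of tolerance: 9 × 4 × 10 = 360
  Bushing corrosion: 1 × 10 × 10 = 100
  Gear tooth misalignment: 7 × 5 × 5 = 175
Modes with RPN ≥ 118: Pin intermittent contact (240), Excessive bracket (270), Terminal overheating (343), Hinge out of tolerance (360), Gear tooth misalignment (175) → 5.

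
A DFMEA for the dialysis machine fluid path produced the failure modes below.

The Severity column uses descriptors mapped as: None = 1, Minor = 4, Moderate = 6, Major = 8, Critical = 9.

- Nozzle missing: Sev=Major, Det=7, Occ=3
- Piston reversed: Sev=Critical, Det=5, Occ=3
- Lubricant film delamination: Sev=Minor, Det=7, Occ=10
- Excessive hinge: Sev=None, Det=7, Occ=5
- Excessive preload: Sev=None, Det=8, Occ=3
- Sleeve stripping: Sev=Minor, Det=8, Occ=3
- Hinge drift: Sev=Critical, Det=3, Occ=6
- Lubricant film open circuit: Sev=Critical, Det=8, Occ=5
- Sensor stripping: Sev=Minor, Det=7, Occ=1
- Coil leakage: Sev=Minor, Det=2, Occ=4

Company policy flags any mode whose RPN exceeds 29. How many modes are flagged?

8

RPN = Severity × Occurrence × Detection:
  Nozzle missing: 8 × 3 × 7 = 168
  Piston reversed: 9 × 3 × 5 = 135
  Lubricant film delamination: 4 × 10 × 7 = 280
  Excessive hinge: 1 × 5 × 7 = 35
  Excessive preload: 1 × 3 × 8 = 24
  Sleeve stripping: 4 × 3 × 8 = 96
  Hinge drift: 9 × 6 × 3 = 162
  Lubricant film open circuit: 9 × 5 × 8 = 360
  Sensor stripping: 4 × 1 × 7 = 28
  Coil leakage: 4 × 4 × 2 = 32
Modes with RPN > 29: Nozzle missing (168), Piston reversed (135), Lubricant film delamination (280), Excessive hinge (35), Sleeve stripping (96), Hinge drift (162), Lubricant film open circuit (360), Coil leakage (32) → 8.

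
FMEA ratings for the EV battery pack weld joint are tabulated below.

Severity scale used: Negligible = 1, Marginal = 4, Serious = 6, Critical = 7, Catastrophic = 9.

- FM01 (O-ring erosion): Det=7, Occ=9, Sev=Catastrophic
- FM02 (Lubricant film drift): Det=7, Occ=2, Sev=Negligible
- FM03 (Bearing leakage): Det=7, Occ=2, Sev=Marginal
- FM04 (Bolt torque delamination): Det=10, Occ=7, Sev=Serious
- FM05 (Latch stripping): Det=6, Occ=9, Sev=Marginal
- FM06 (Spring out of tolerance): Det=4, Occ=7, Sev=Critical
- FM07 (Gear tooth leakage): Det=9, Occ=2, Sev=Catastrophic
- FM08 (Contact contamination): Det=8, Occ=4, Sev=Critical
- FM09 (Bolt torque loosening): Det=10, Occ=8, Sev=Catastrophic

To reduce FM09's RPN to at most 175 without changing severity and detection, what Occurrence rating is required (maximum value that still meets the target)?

1

FM09: S=9, O=8, D=10 → current RPN = 720.
Fixed product = 90. Need 90 × O ≤ 175, so O ≤ 175/90 = 1.94.
Maximum integer Occurrence rating = 1 (gives RPN 90; O=2 would give 180 > 175).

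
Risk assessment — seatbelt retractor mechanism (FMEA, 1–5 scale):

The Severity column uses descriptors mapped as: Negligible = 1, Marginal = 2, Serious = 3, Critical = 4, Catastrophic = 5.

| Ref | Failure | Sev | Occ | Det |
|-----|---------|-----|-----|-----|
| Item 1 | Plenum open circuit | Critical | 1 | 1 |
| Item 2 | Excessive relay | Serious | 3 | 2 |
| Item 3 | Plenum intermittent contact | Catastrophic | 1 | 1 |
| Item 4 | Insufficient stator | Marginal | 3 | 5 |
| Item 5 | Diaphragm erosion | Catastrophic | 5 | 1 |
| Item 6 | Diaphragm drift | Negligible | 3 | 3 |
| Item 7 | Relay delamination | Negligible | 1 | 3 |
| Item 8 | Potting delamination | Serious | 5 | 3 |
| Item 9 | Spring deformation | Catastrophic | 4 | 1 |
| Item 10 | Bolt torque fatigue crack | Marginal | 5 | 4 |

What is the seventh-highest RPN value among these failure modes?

9

RPN = Severity × Occurrence × Detection:
  Item 1: 4 × 1 × 1 = 4
  Item 2: 3 × 3 × 2 = 18
  Item 3: 5 × 1 × 1 = 5
  Item 4: 2 × 3 × 5 = 30
  Item 5: 5 × 5 × 1 = 25
  Item 6: 1 × 3 × 3 = 9
  Item 7: 1 × 1 × 3 = 3
  Item 8: 3 × 5 × 3 = 45
  Item 9: 5 × 4 × 1 = 20
  Item 10: 2 × 5 × 4 = 40
Sorted descending: 45, 40, 30, 25, 20, 18, 9, 5, 4, 3.
The seventh-highest RPN is 9 (Item 6).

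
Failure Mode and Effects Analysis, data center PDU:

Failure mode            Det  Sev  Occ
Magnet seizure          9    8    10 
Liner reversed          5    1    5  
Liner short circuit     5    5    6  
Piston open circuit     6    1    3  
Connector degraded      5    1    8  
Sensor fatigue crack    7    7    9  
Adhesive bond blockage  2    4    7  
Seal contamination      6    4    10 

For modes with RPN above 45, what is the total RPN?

RPN = Severity × Occurrence × Detection:
  Magnet seizure: 8 × 10 × 9 = 720
  Liner reversed: 1 × 5 × 5 = 25
  Liner short circuit: 5 × 6 × 5 = 150
  Piston open circuit: 1 × 3 × 6 = 18
  Connector degraded: 1 × 8 × 5 = 40
  Sensor fatigue crack: 7 × 9 × 7 = 441
  Adhesive bond blockage: 4 × 7 × 2 = 56
  Seal contamination: 4 × 10 × 6 = 240
RPN > 45: Magnet seizure (720), Liner short circuit (150), Sensor fatigue crack (441), Adhesive bond blockage (56), Seal contamination (240).
Sum: 720 + 150 + 441 + 56 + 240 = 1607.

1607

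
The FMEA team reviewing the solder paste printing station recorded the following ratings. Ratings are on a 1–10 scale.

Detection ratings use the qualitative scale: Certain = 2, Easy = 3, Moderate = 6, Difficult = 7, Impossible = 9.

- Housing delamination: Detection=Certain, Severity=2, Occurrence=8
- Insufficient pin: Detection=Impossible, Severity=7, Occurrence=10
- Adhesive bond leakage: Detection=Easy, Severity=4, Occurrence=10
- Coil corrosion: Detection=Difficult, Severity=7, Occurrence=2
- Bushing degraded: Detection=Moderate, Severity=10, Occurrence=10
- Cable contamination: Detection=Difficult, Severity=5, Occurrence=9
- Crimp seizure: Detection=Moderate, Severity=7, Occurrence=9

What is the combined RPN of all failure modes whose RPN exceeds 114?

2043

RPN = Severity × Occurrence × Detection:
  Housing delamination: 2 × 8 × 2 = 32
  Insufficient pin: 7 × 10 × 9 = 630
  Adhesive bond leakage: 4 × 10 × 3 = 120
  Coil corrosion: 7 × 2 × 7 = 98
  Bushing degraded: 10 × 10 × 6 = 600
  Cable contamination: 5 × 9 × 7 = 315
  Crimp seizure: 7 × 9 × 6 = 378
RPN > 114: Insufficient pin (630), Adhesive bond leakage (120), Bushing degraded (600), Cable contamination (315), Crimp seizure (378).
Sum: 630 + 120 + 600 + 315 + 378 = 2043.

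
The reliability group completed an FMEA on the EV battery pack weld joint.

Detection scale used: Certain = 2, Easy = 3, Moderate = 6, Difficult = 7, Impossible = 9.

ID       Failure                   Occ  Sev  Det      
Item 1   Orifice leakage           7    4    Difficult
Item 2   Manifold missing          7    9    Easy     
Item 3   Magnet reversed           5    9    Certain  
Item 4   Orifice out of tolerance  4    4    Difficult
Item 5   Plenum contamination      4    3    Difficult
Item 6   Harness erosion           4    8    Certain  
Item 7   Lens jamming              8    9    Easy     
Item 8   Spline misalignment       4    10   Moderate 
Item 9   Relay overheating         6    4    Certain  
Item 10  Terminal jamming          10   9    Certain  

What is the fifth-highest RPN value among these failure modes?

RPN = Severity × Occurrence × Detection:
  Item 1: 4 × 7 × 7 = 196
  Item 2: 9 × 7 × 3 = 189
  Item 3: 9 × 5 × 2 = 90
  Item 4: 4 × 4 × 7 = 112
  Item 5: 3 × 4 × 7 = 84
  Item 6: 8 × 4 × 2 = 64
  Item 7: 9 × 8 × 3 = 216
  Item 8: 10 × 4 × 6 = 240
  Item 9: 4 × 6 × 2 = 48
  Item 10: 9 × 10 × 2 = 180
Sorted descending: 240, 216, 196, 189, 180, 112, 90, 84, 64, 48.
The fifth-highest RPN is 180 (Item 10).

180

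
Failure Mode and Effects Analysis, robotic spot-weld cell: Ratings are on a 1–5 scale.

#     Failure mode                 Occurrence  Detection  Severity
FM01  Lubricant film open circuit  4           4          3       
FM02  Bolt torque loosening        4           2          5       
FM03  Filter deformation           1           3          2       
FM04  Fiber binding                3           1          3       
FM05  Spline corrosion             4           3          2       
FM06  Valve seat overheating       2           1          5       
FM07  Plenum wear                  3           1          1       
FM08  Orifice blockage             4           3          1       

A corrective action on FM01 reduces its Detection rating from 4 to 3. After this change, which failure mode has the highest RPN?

RPN = Severity × Occurrence × Detection:
  FM01: 3 × 4 × 4 = 48
  FM02: 5 × 4 × 2 = 40
  FM03: 2 × 1 × 3 = 6
  FM04: 3 × 3 × 1 = 9
  FM05: 2 × 4 × 3 = 24
  FM06: 5 × 2 × 1 = 10
  FM07: 1 × 3 × 1 = 3
  FM08: 1 × 4 × 3 = 12
After action: FM01 → 3 × 4 × 3 = 36.
Revised RPNs: FM02=40, FM01=36, FM05=24, FM08=12, FM06=10, FM04=9, FM03=6, FM07=3.
Highest is now FM02 (40).

FM02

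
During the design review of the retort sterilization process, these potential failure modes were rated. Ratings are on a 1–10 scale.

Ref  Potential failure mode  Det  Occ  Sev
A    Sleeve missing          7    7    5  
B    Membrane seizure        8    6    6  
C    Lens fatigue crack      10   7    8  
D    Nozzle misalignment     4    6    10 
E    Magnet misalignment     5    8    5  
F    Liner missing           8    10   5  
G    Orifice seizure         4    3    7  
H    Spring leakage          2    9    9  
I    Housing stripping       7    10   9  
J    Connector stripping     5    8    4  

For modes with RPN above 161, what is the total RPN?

RPN = Severity × Occurrence × Detection:
  A: 5 × 7 × 7 = 245
  B: 6 × 6 × 8 = 288
  C: 8 × 7 × 10 = 560
  D: 10 × 6 × 4 = 240
  E: 5 × 8 × 5 = 200
  F: 5 × 10 × 8 = 400
  G: 7 × 3 × 4 = 84
  H: 9 × 9 × 2 = 162
  I: 9 × 10 × 7 = 630
  J: 4 × 8 × 5 = 160
RPN > 161: A (245), B (288), C (560), D (240), E (200), F (400), H (162), I (630).
Sum: 245 + 288 + 560 + 240 + 200 + 400 + 162 + 630 = 2725.

2725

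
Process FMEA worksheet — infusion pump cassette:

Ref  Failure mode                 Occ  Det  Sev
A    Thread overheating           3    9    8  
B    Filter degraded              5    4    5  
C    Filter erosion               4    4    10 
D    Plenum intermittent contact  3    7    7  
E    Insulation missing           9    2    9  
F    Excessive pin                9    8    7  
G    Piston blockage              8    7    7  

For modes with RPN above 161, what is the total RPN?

RPN = Severity × Occurrence × Detection:
  A: 8 × 3 × 9 = 216
  B: 5 × 5 × 4 = 100
  C: 10 × 4 × 4 = 160
  D: 7 × 3 × 7 = 147
  E: 9 × 9 × 2 = 162
  F: 7 × 9 × 8 = 504
  G: 7 × 8 × 7 = 392
RPN > 161: A (216), E (162), F (504), G (392).
Sum: 216 + 162 + 504 + 392 = 1274.

1274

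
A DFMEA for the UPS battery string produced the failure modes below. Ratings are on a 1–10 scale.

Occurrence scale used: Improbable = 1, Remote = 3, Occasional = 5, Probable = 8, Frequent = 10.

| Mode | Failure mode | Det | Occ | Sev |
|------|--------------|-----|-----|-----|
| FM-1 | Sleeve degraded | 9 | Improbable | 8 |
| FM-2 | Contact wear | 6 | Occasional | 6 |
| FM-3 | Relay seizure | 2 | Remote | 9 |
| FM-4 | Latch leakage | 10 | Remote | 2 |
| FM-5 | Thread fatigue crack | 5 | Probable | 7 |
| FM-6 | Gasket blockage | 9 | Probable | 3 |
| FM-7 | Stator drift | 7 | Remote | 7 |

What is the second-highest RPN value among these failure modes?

RPN = Severity × Occurrence × Detection:
  FM-1: 8 × 1 × 9 = 72
  FM-2: 6 × 5 × 6 = 180
  FM-3: 9 × 3 × 2 = 54
  FM-4: 2 × 3 × 10 = 60
  FM-5: 7 × 8 × 5 = 280
  FM-6: 3 × 8 × 9 = 216
  FM-7: 7 × 3 × 7 = 147
Sorted descending: 280, 216, 180, 147, 72, 60, 54.
The second-highest RPN is 216 (FM-6).

216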